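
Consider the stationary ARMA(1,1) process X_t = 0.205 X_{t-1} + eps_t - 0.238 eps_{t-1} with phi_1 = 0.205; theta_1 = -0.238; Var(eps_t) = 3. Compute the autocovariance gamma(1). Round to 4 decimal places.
\gamma(1) = -0.0983

Multiply the model equation by X_{t-k} and take expectations. With theta_0 = psi_0 = 1 and psi_j the MA(infinity) weights, this gives
  gamma(k) - sum_i phi_i gamma(k-i) = c_k,
  c_k = sigma^2 * sum_{j=k..q} theta_j psi_{j-k}   (c_k = 0 for k > q),
using gamma(-m) = gamma(m).
psi-weights needed (psi_j = theta_j + sum_i phi_i psi_{j-i}):
  psi_1 = theta_1 + phi_1 = -0.238 + (0.205) = -0.033
Right-hand sides:
  c_0 = sigma^2 (1 + theta_1 psi_1) = 3 * (1 + (-0.238)(-0.033)) = 3 * 1.007854 = 3.023562
  c_1 = sigma^2 theta_1 = 3 * (-0.238) = -0.714
  c_2 = 0
Equations for k = 0 and k = 1 (AR order 1):
  gamma(0) = phi_1 gamma(1) + c_0
  gamma(1) = phi_1 gamma(0) + c_1
Substituting the second into the first: gamma(0) (1 - phi_1^2) = c_0 + phi_1 c_1, so
  gamma(0) = (c_0 + phi_1 c_1) / (1 - phi_1^2) = (3.023562 + (0.205)(-0.714)) / (1 - (0.205)^2) = 2.877192 / 0.957975 = 3.00341.
  gamma(1) = phi_1 gamma(0) + c_1 = (0.205)(3.00341) + (-0.714) = -0.098301.
Therefore gamma(1) = -0.0983 (to 4 decimal places).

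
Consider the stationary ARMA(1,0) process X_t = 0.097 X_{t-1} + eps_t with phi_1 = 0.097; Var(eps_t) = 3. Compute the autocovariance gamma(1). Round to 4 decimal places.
\gamma(1) = 0.2938

Multiply the model equation by X_{t-k} and take expectations. With theta_0 = psi_0 = 1 and psi_j the MA(infinity) weights, this gives
  gamma(k) - sum_i phi_i gamma(k-i) = c_k,
  c_k = sigma^2 * sum_{j=k..q} theta_j psi_{j-k}   (c_k = 0 for k > q),
using gamma(-m) = gamma(m).
Pure AR (q = 0): c_0 = sigma^2 = 3, c_k = 0 for k >= 1.
Equations for k = 0 and k = 1 (AR order 1):
  gamma(0) = phi_1 gamma(1) + c_0
  gamma(1) = phi_1 gamma(0) + c_1
Substituting the second into the first: gamma(0) (1 - phi_1^2) = c_0 + phi_1 c_1, so
  gamma(0) = c_0 / (1 - phi_1^2) = 3 / (1 - (0.097)^2) = 3 / 0.990591 = 3.028495.
  gamma(1) = phi_1 gamma(0) = (0.097)(3.028495) = 0.293764.
Therefore gamma(1) = 0.2938 (to 4 decimal places).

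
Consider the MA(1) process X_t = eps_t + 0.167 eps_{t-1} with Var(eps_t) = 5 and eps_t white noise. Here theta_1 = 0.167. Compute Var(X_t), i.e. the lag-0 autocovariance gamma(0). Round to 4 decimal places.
\gamma(0) = 5.1394

For an MA(q) process X_t = eps_t + sum_i theta_i eps_{t-i} with
Var(eps_t) = sigma^2, the variance is
  gamma(0) = sigma^2 * (1 + sum_i theta_i^2).
  sum_i theta_i^2 = (0.167)^2 = 0.027889.
  gamma(0) = 5 * (1 + 0.027889) = 5 * 1.027889 = 5.139445, which rounds to 5.1394.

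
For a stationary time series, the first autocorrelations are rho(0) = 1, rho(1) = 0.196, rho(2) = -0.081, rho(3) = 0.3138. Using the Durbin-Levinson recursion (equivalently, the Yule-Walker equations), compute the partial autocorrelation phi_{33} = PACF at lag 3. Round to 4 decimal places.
\phi_{33} = 0.3760

The PACF at lag k is phi_{kk}, the last component of the solution
to the Yule-Walker system G_k phi = r_k where
  (G_k)_{ij} = rho(|i - j|), (r_k)_i = rho(i), i,j = 1..k.
Equivalently, Durbin-Levinson gives phi_{kk} iteratively:
  phi_{11} = rho(1)
  phi_{kk} = [rho(k) - sum_{j=1..k-1} phi_{k-1,j} rho(k-j)]
            / [1 - sum_{j=1..k-1} phi_{k-1,j} rho(j)],
  phi_{k,j} = phi_{k-1,j} - phi_{kk} phi_{k-1,k-j},  j = 1..k-1.
Step k = 1:
  phi_11 = rho(1) = 0.196.
Step k = 2:
  phi_22 = [rho(2) - phi_11 rho(1)] / [1 - phi_11 rho(1)] = [-0.081 - (0.196)(0.196)] / [1 - (0.196)(0.196)]
         = -0.119416 / 0.961584 = -0.124187.
  Update: phi_21 = phi_11 - phi_22 phi_11 = 0.196 - (-0.124187)(0.196) = 0.220341.
Step k = 3:
  phi_33 = [rho(3) - phi_21 rho(2) - phi_22 rho(1)] / [1 - phi_21 rho(1) - phi_22 rho(2)]
    numerator   = 0.3138 - (0.220341)(-0.081) - (-0.124187)(0.196) = 0.35598819
    denominator = 1 - (0.220341)(0.196) - (-0.124187)(-0.081) = 0.94675411
  phi_33 = 0.35598819 / 0.94675411 = 0.376.
Therefore phi_{33} = 0.3760.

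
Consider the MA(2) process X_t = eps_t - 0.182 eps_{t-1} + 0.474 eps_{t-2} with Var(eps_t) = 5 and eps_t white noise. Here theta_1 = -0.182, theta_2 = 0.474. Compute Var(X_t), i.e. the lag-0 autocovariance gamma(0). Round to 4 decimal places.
\gamma(0) = 6.2890

For an MA(q) process X_t = eps_t + sum_i theta_i eps_{t-i} with
Var(eps_t) = sigma^2, the variance is
  gamma(0) = sigma^2 * (1 + sum_i theta_i^2).
  sum_i theta_i^2 = (-0.182)^2 + (0.474)^2 = 0.033124 + 0.224676 = 0.2578.
  gamma(0) = 5 * (1 + 0.2578) = 5 * 1.2578 = 6.289, which rounds to 6.2890.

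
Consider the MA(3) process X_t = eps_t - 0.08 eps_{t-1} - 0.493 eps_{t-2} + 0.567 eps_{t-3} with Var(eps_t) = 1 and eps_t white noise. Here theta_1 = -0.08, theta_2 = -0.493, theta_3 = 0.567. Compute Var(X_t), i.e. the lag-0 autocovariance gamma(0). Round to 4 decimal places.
\gamma(0) = 1.5709

For an MA(q) process X_t = eps_t + sum_i theta_i eps_{t-i} with
Var(eps_t) = sigma^2, the variance is
  gamma(0) = sigma^2 * (1 + sum_i theta_i^2).
  sum_i theta_i^2 = (-0.08)^2 + (-0.493)^2 + (0.567)^2 = 0.0064 + 0.243049 + 0.321489 = 0.570938.
  gamma(0) = 1 * (1 + 0.570938) = 1 * 1.570938 = 1.570938, which rounds to 1.5709.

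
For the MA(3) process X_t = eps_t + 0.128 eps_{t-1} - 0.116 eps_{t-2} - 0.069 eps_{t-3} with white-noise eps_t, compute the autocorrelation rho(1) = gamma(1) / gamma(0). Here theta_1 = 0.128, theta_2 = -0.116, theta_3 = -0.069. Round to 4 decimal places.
\rho(1) = 0.1171

For an MA(q) process with theta_0 = 1, the autocovariance is
  gamma(k) = sigma^2 * sum_{i=0..q-k} theta_i * theta_{i+k},
and rho(k) = gamma(k) / gamma(0). Sigma^2 cancels.
  numerator   = (1)*(0.128) + (0.128)*(-0.116) + (-0.116)*(-0.069) = 0.121156.
  denominator = (1)^2 + (0.128)^2 + (-0.116)^2 + (-0.069)^2 = 1.034601.
  rho(1) = 0.121156 / 1.034601 = 0.1171.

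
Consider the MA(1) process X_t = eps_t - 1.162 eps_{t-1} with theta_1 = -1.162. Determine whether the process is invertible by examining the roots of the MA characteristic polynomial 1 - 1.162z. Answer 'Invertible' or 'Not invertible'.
\text{Not invertible}

The MA(q) characteristic polynomial is P(z) = 1 - 1.162z.
Invertibility requires all roots to lie outside the unit circle, i.e. |z| > 1 for every root.
This is linear in z: 1 + (-1.162) z = 0  =>  z = -1/(-1.162) = 0.860585,  |z| = 0.860585.
Moduli of all roots: 0.8606.
All moduli strictly greater than 1? No.
Verdict: Not invertible.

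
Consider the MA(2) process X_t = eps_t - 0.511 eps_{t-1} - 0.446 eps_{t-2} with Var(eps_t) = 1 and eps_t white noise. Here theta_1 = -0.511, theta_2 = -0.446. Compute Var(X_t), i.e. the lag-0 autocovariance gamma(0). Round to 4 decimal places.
\gamma(0) = 1.4600

For an MA(q) process X_t = eps_t + sum_i theta_i eps_{t-i} with
Var(eps_t) = sigma^2, the variance is
  gamma(0) = sigma^2 * (1 + sum_i theta_i^2).
  sum_i theta_i^2 = (-0.511)^2 + (-0.446)^2 = 0.261121 + 0.198916 = 0.460037.
  gamma(0) = 1 * (1 + 0.460037) = 1 * 1.460037 = 1.460037, which rounds to 1.4600.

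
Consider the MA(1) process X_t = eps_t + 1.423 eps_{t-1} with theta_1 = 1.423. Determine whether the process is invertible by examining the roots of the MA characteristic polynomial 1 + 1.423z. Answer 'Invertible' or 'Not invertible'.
\text{Not invertible}

The MA(q) characteristic polynomial is P(z) = 1 + 1.423z.
Invertibility requires all roots to lie outside the unit circle, i.e. |z| > 1 for every root.
This is linear in z: 1 + (1.423) z = 0  =>  z = -1/(1.423) = -0.702741,  |z| = 0.702741.
Moduli of all roots: 0.7027.
All moduli strictly greater than 1? No.
Verdict: Not invertible.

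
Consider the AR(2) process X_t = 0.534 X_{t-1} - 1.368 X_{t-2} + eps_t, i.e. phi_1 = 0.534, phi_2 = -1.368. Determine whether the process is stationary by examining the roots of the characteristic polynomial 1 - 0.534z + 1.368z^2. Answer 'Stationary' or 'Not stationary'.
\text{Not stationary}

The AR(p) characteristic polynomial is P(z) = 1 - 0.534z + 1.368z^2.
Stationarity requires all roots to lie outside the unit circle, i.e. |z| > 1 for every root.
Set 1 + (-0.534) z + (1.368) z^2 = 0, i.e. a z^2 + b z + c = 0 with a = 1.368, b = -0.534, c = 1.
Discriminant D = b^2 - 4ac = (-0.534)^2 - 4*(1.368)*1 = 0.285156 - (5.472) = -5.186844.
D < 0, so the roots are the complex-conjugate pair z = (-b +/- i sqrt(-D)) / (2a) = 0.1952 +/- 0.8324i.
For a conjugate pair |z|^2 = z * conj(z) = (product of roots) = c/a = 1/(1.368) = 0.730994, so |z| = sqrt(0.730994) = 0.855 for both roots.
Moduli of all roots: 0.8550, 0.8550.
All moduli strictly greater than 1? No.
Verdict: Not stationary.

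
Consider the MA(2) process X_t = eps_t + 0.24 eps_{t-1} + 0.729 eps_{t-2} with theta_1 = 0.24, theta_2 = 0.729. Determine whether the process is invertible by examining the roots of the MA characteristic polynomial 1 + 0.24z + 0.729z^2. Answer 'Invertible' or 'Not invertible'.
\text{Invertible}

The MA(q) characteristic polynomial is P(z) = 1 + 0.24z + 0.729z^2.
Invertibility requires all roots to lie outside the unit circle, i.e. |z| > 1 for every root.
Set 1 + (0.24) z + (0.729) z^2 = 0, i.e. a z^2 + b z + c = 0 with a = 0.729, b = 0.24, c = 1.
Discriminant D = b^2 - 4ac = (0.24)^2 - 4*(0.729)*1 = 0.0576 - (2.916) = -2.8584.
D < 0, so the roots are the complex-conjugate pair z = (-b +/- i sqrt(-D)) / (2a) = -0.1646 +/- 1.1596i.
For a conjugate pair |z|^2 = z * conj(z) = (product of roots) = c/a = 1/(0.729) = 1.371742, so |z| = sqrt(1.371742) = 1.1712 for both roots.
Moduli of all roots: 1.1712, 1.1712.
All moduli strictly greater than 1? Yes.
Verdict: Invertible.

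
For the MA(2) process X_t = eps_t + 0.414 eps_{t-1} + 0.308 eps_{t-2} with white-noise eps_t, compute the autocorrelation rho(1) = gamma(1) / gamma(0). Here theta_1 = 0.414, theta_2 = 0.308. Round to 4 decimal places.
\rho(1) = 0.4276

For an MA(q) process with theta_0 = 1, the autocovariance is
  gamma(k) = sigma^2 * sum_{i=0..q-k} theta_i * theta_{i+k},
and rho(k) = gamma(k) / gamma(0). Sigma^2 cancels.
  numerator   = (1)*(0.414) + (0.414)*(0.308) = 0.541512.
  denominator = (1)^2 + (0.414)^2 + (0.308)^2 = 1.26626.
  rho(1) = 0.541512 / 1.26626 = 0.4276.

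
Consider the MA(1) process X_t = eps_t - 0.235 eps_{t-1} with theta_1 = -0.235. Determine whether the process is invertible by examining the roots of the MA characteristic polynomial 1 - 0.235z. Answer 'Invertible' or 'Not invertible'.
\text{Invertible}

The MA(q) characteristic polynomial is P(z) = 1 - 0.235z.
Invertibility requires all roots to lie outside the unit circle, i.e. |z| > 1 for every root.
This is linear in z: 1 + (-0.235) z = 0  =>  z = -1/(-0.235) = 4.255319,  |z| = 4.255319.
Moduli of all roots: 4.2553.
All moduli strictly greater than 1? Yes.
Verdict: Invertible.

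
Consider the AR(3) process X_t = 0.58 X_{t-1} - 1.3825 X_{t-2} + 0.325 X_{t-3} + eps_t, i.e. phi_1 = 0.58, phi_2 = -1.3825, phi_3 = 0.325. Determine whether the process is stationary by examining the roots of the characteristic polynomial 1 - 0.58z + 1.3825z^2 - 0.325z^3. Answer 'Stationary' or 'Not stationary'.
\text{Not stationary}

The AR(p) characteristic polynomial is P(z) = 1 - 0.58z + 1.3825z^2 - 0.325z^3.
Stationarity requires all roots to lie outside the unit circle, i.e. |z| > 1 for every root.
Degree 3: look for a simple real root z0 first, then factor out (1 - z/z0) and solve the remaining quadratic.
Testing z0 = 4: P(4) = 1 + (-0.58)(4) + (1.3825)(4)^2 + (-0.325)(4)^3
  = 1 + (-2.32) + (22.12) + (-20.8) = 0.  So z_0 = 4 is a root, |z_0| = 4.
Divide out the factor (1 - 0.25 z) = (1 - z/z0) (since 1/z0 = 0.25):
  P(z) = (1 - 0.25 z)(1 + (-0.33) z + (1.3) z^2)
  [check: z-coef -0.33 - (0.25) = -0.58; z^2-coef 1.3 - (0.25)(-0.33) = 1.3825; z^3-coef -(0.25)(1.3) = -0.325.]
Remaining roots from the quadratic factor 1 + (-0.33) z + (1.3) z^2:
  Set 1 + (-0.33) z + (1.3) z^2 = 0, i.e. a z^2 + b z + c = 0 with a = 1.3, b = -0.33, c = 1.
  Discriminant D = b^2 - 4ac = (-0.33)^2 - 4*(1.3)*1 = 0.1089 - (5.2) = -5.0911.
  D < 0, so the roots are the complex-conjugate pair z = (-b +/- i sqrt(-D)) / (2a) = 0.1269 +/- 0.8678i.
  For a conjugate pair |z|^2 = z * conj(z) = (product of roots) = c/a = 1/(1.3) = 0.769231, so |z| = sqrt(0.769231) = 0.8771 for both roots.
Moduli of all roots: 4.0000, 0.8771, 0.8771.
All moduli strictly greater than 1? No.
Verdict: Not stationary.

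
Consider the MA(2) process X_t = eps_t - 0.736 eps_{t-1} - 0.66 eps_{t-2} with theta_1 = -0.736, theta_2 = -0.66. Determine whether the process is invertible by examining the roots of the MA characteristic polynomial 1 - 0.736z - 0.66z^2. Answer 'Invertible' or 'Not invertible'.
\text{Not invertible}

The MA(q) characteristic polynomial is P(z) = 1 - 0.736z - 0.66z^2.
Invertibility requires all roots to lie outside the unit circle, i.e. |z| > 1 for every root.
Set 1 + (-0.736) z + (-0.66) z^2 = 0, i.e. a z^2 + b z + c = 0 with a = -0.66, b = -0.736, c = 1.
Discriminant D = b^2 - 4ac = (-0.736)^2 - 4*(-0.66)*1 = 0.541696 - (-2.64) = 3.181696.
D >= 0, so the roots are real: z = (-b +/- sqrt(D)) / (2a) = (0.736 +/- 1.783731) / (-1.32).
  z_1 = (0.736 + 1.783731) / (-1.32) = -1.9089,   |z_1| = 1.9089.
  z_2 = (0.736 - 1.783731) / (-1.32) = 0.7937,   |z_2| = 0.7937.
Moduli of all roots: 1.9089, 0.7937.
All moduli strictly greater than 1? No.
Verdict: Not invertible.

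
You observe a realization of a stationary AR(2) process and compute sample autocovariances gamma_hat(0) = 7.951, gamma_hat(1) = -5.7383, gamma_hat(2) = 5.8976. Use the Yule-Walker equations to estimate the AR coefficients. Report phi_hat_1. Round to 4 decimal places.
\hat\phi_{1} = -0.3890

The Yule-Walker equations for an AR(p) process read, in matrix form,
  Gamma_p phi = r_p,   with   (Gamma_p)_{ij} = gamma(|i - j|),
                       (r_p)_i = gamma(i),   i,j = 1..p.
Substitute the sample gammas (Toeplitz matrix and right-hand side of size 2):
  Gamma_p = [[7.951, -5.7383], [-5.7383, 7.951]]
  r_p     = [-5.7383, 5.8976]
Written out:
  7.951 phi_1 - 5.7383 phi_2 = -5.7383
  -5.7383 phi_1 + 7.951 phi_2 = 5.8976
Solve by Cramer's rule:
  det = gamma(0)^2 - gamma(1)^2 = (7.951)^2 - (-5.7383)^2 = 63.218401 - 32.92808689 = 30.29031411
  phi_hat_1 = [gamma(1) gamma(0) - gamma(1) gamma(2)] / det = [(-5.7383)(7.951) - (-5.7383)(5.8976)] / 30.29031411 = -11.78302522 / 30.29031411 = -0.389
  phi_hat_2 = [gamma(0) gamma(2) - gamma(1)^2] / det = [(7.951)(5.8976) - (-5.7383)^2] / 30.29031411 = 13.96373071 / 30.29031411 = 0.461
So phi_hat = [-0.3890, 0.4610].
Therefore phi_hat_1 = -0.3890.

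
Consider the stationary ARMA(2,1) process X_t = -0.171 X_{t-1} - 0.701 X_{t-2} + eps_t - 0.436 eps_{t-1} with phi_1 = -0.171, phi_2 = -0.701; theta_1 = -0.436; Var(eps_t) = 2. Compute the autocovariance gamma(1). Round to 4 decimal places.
\gamma(1) = -1.0229

Multiply the model equation by X_{t-k} and take expectations. With theta_0 = psi_0 = 1 and psi_j the MA(infinity) weights, this gives
  gamma(k) - sum_i phi_i gamma(k-i) = c_k,
  c_k = sigma^2 * sum_{j=k..q} theta_j psi_{j-k}   (c_k = 0 for k > q),
using gamma(-m) = gamma(m).
psi-weights needed (psi_j = theta_j + sum_i phi_i psi_{j-i}):
  psi_1 = theta_1 + phi_1 = -0.436 + (-0.171) = -0.607
Right-hand sides:
  c_0 = sigma^2 (1 + theta_1 psi_1) = 2 * (1 + (-0.436)(-0.607)) = 2 * 1.264652 = 2.529304
  c_1 = sigma^2 theta_1 = 2 * (-0.436) = -0.872
  c_2 = 0
Equations for k = 0, 1, 2 (AR order 2, c_2 = 0):
  (E0) gamma(0) = phi_1 gamma(1) + phi_2 gamma(2) + c_0
  (E1) gamma(1) = phi_1 gamma(0) + phi_2 gamma(1) + c_1
  (E2) gamma(2) = phi_1 gamma(1) + phi_2 gamma(0)
From (E1): gamma(1) = A gamma(0) + B with
  A = phi_1 / (1 - phi_2) = -0.171 / 1.701 = -0.100529,   B = c_1 / (1 - phi_2) = -0.872 / 1.701 = -0.51264.
Insert (E2) into (E0): gamma(0) (1 - phi_2^2) = phi_1 (1 + phi_2) gamma(1) + c_0.
  phi_1 (1 + phi_2) = (-0.171)(0.299) = -0.051129,   1 - phi_2^2 = 0.508599.
Replace gamma(1) by A gamma(0) + B and collect gamma(0):
  gamma(0) [0.508599 - (-0.051129)(-0.100529)] = (-0.051129)(-0.51264) + 2.529304
  gamma(0) * 0.503459 = 2.555515
  gamma(0) = 2.555515 / 0.503459 = 5.075914.
  gamma(1) = A gamma(0) + B = (-0.100529)(5.075914) + (-0.51264) = -1.022917.
Therefore gamma(1) = -1.0229 (to 4 decimal places).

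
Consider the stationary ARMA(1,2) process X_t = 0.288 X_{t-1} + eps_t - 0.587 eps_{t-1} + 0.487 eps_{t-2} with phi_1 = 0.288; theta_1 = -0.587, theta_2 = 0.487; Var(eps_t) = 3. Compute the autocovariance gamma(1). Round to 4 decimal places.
\gamma(1) = -1.1052

Multiply the model equation by X_{t-k} and take expectations. With theta_0 = psi_0 = 1 and psi_j the MA(infinity) weights, this gives
  gamma(k) - sum_i phi_i gamma(k-i) = c_k,
  c_k = sigma^2 * sum_{j=k..q} theta_j psi_{j-k}   (c_k = 0 for k > q),
using gamma(-m) = gamma(m).
psi-weights needed (psi_j = theta_j + sum_i phi_i psi_{j-i}):
  psi_1 = theta_1 + phi_1 = -0.587 + (0.288) = -0.299
  psi_2 = theta_2 + phi_1 psi_1 = 0.487 + (0.288)(-0.299) = 0.400888
Right-hand sides:
  c_0 = sigma^2 (1 + theta_1 psi_1 + theta_2 psi_2) = 3 * (1 + (-0.587)(-0.299) + (0.487)(0.400888)) = 3 * 1.370745 = 4.112236
  c_1 = sigma^2 (theta_1 + theta_2 psi_1) = 3 * (-0.587 + (0.487)(-0.299)) = -2.197839
  c_2 = sigma^2 theta_2 = 3 * (0.487) = 1.461
Equations for k = 0 and k = 1 (AR order 1):
  gamma(0) = phi_1 gamma(1) + c_0
  gamma(1) = phi_1 gamma(0) + c_1
Substituting the second into the first: gamma(0) (1 - phi_1^2) = c_0 + phi_1 c_1, so
  gamma(0) = (c_0 + phi_1 c_1) / (1 - phi_1^2) = (4.112236 + (0.288)(-2.197839)) / (1 - (0.288)^2) = 3.479259 / 0.917056 = 3.793944.
  gamma(1) = phi_1 gamma(0) + c_1 = (0.288)(3.793944) + (-2.197839) = -1.105183.
Therefore gamma(1) = -1.1052 (to 4 decimal places).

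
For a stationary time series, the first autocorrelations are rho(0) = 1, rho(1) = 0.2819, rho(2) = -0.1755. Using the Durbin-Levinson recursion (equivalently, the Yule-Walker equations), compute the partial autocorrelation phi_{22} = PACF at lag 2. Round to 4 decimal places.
\phi_{22} = -0.2770

The PACF at lag k is phi_{kk}, the last component of the solution
to the Yule-Walker system G_k phi = r_k where
  (G_k)_{ij} = rho(|i - j|), (r_k)_i = rho(i), i,j = 1..k.
Equivalently, Durbin-Levinson gives phi_{kk} iteratively:
  phi_{11} = rho(1)
  phi_{kk} = [rho(k) - sum_{j=1..k-1} phi_{k-1,j} rho(k-j)]
            / [1 - sum_{j=1..k-1} phi_{k-1,j} rho(j)],
  phi_{k,j} = phi_{k-1,j} - phi_{kk} phi_{k-1,k-j},  j = 1..k-1.
Step k = 1:
  phi_11 = rho(1) = 0.2819.
Step k = 2:
  phi_22 = [rho(2) - phi_11 rho(1)] / [1 - phi_11 rho(1)] = [-0.1755 - (0.2819)(0.2819)] / [1 - (0.2819)(0.2819)]
         = -0.25496761 / 0.92053239 = -0.277.
Therefore phi_{22} = -0.2770.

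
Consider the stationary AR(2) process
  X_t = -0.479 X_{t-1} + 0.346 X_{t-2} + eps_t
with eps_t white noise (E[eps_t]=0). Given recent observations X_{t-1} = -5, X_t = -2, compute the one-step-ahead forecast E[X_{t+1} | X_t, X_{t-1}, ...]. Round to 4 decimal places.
E[X_{t+1} \mid \mathcal F_t] = -0.7720

For an AR(p) model X_t = c + sum_i phi_i X_{t-i} + eps_t, the
one-step-ahead conditional mean is
  E[X_{t+1} | X_t, ...] = c + sum_i phi_i X_{t+1-i}.
Substitute known values:
  E[X_{t+1} | ...] = (-0.479) * (-2) + (0.346) * (-5)
                   = -0.7720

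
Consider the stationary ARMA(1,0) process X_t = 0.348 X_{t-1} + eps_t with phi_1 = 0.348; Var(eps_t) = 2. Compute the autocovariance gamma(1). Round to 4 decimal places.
\gamma(1) = 0.7919

Multiply the model equation by X_{t-k} and take expectations. With theta_0 = psi_0 = 1 and psi_j the MA(infinity) weights, this gives
  gamma(k) - sum_i phi_i gamma(k-i) = c_k,
  c_k = sigma^2 * sum_{j=k..q} theta_j psi_{j-k}   (c_k = 0 for k > q),
using gamma(-m) = gamma(m).
Pure AR (q = 0): c_0 = sigma^2 = 2, c_k = 0 for k >= 1.
Equations for k = 0 and k = 1 (AR order 1):
  gamma(0) = phi_1 gamma(1) + c_0
  gamma(1) = phi_1 gamma(0) + c_1
Substituting the second into the first: gamma(0) (1 - phi_1^2) = c_0 + phi_1 c_1, so
  gamma(0) = c_0 / (1 - phi_1^2) = 2 / (1 - (0.348)^2) = 2 / 0.878896 = 2.275582.
  gamma(1) = phi_1 gamma(0) = (0.348)(2.275582) = 0.791903.
Therefore gamma(1) = 0.7919 (to 4 decimal places).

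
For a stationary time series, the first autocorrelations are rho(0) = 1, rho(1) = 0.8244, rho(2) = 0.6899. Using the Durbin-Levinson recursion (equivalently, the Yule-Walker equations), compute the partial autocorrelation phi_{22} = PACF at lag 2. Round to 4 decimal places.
\phi_{22} = 0.0320

The PACF at lag k is phi_{kk}, the last component of the solution
to the Yule-Walker system G_k phi = r_k where
  (G_k)_{ij} = rho(|i - j|), (r_k)_i = rho(i), i,j = 1..k.
Equivalently, Durbin-Levinson gives phi_{kk} iteratively:
  phi_{11} = rho(1)
  phi_{kk} = [rho(k) - sum_{j=1..k-1} phi_{k-1,j} rho(k-j)]
            / [1 - sum_{j=1..k-1} phi_{k-1,j} rho(j)],
  phi_{k,j} = phi_{k-1,j} - phi_{kk} phi_{k-1,k-j},  j = 1..k-1.
Step k = 1:
  phi_11 = rho(1) = 0.8244.
Step k = 2:
  phi_22 = [rho(2) - phi_11 rho(1)] / [1 - phi_11 rho(1)] = [0.6899 - (0.8244)(0.8244)] / [1 - (0.8244)(0.8244)]
         = 0.01026464 / 0.32036464 = 0.032.
Therefore phi_{22} = 0.0320.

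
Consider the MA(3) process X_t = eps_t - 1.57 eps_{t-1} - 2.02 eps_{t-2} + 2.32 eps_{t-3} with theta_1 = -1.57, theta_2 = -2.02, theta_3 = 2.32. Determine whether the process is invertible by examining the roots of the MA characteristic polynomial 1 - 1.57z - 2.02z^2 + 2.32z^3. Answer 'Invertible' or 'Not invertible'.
\text{Not invertible}

The MA(q) characteristic polynomial is P(z) = 1 - 1.57z - 2.02z^2 + 2.32z^3.
Invertibility requires all roots to lie outside the unit circle, i.e. |z| > 1 for every root.
Degree 3: look for a simple real root z0 first, then factor out (1 - z/z0) and solve the remaining quadratic.
Testing z0 = 0.5: P(0.5) = 1 + (-1.57)(0.5) + (-2.02)(0.5)^2 + (2.32)(0.5)^3
  = 1 + (-0.785) + (-0.505) + (0.29) = 0.  So z_0 = 0.5 is a root, |z_0| = 0.5.
Divide out the factor (1 - 2 z) = (1 - z/z0) (since 1/z0 = 2):
  P(z) = (1 - 2 z)(1 + (0.43) z + (-1.16) z^2)
  [check: z-coef 0.43 - (2) = -1.57; z^2-coef -1.16 - (2)(0.43) = -2.02; z^3-coef -(2)(-1.16) = 2.32.]
Remaining roots from the quadratic factor 1 + (0.43) z + (-1.16) z^2:
  Set 1 + (0.43) z + (-1.16) z^2 = 0, i.e. a z^2 + b z + c = 0 with a = -1.16, b = 0.43, c = 1.
  Discriminant D = b^2 - 4ac = (0.43)^2 - 4*(-1.16)*1 = 0.1849 - (-4.64) = 4.8249.
  D >= 0, so the roots are real: z = (-b +/- sqrt(D)) / (2a) = (-0.43 +/- 2.196566) / (-2.32).
    z_1 = (-0.43 + 2.196566) / (-2.32) = -0.7615,   |z_1| = 0.7615.
    z_2 = (-0.43 - 2.196566) / (-2.32) = 1.1321,   |z_2| = 1.1321.
Moduli of all roots: 0.5000, 0.7615, 1.1321.
All moduli strictly greater than 1? No.
Verdict: Not invertible.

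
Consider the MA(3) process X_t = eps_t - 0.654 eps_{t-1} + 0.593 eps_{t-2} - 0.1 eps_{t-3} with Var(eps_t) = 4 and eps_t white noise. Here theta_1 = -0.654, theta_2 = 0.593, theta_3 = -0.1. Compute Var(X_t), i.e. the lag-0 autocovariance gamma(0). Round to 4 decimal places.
\gamma(0) = 7.1575

For an MA(q) process X_t = eps_t + sum_i theta_i eps_{t-i} with
Var(eps_t) = sigma^2, the variance is
  gamma(0) = sigma^2 * (1 + sum_i theta_i^2).
  sum_i theta_i^2 = (-0.654)^2 + (0.593)^2 + (-0.1)^2 = 0.427716 + 0.351649 + 0.01 = 0.789365.
  gamma(0) = 4 * (1 + 0.789365) = 4 * 1.789365 = 7.15746, which rounds to 7.1575.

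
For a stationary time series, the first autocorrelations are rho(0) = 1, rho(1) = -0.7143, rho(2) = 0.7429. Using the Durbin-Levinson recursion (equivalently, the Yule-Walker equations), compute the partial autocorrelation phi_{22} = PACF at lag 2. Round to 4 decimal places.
\phi_{22} = 0.4751

The PACF at lag k is phi_{kk}, the last component of the solution
to the Yule-Walker system G_k phi = r_k where
  (G_k)_{ij} = rho(|i - j|), (r_k)_i = rho(i), i,j = 1..k.
Equivalently, Durbin-Levinson gives phi_{kk} iteratively:
  phi_{11} = rho(1)
  phi_{kk} = [rho(k) - sum_{j=1..k-1} phi_{k-1,j} rho(k-j)]
            / [1 - sum_{j=1..k-1} phi_{k-1,j} rho(j)],
  phi_{k,j} = phi_{k-1,j} - phi_{kk} phi_{k-1,k-j},  j = 1..k-1.
Step k = 1:
  phi_11 = rho(1) = -0.7143.
Step k = 2:
  phi_22 = [rho(2) - phi_11 rho(1)] / [1 - phi_11 rho(1)] = [0.7429 - (-0.7143)(-0.7143)] / [1 - (-0.7143)(-0.7143)]
         = 0.23267551 / 0.48977551 = 0.4751.
Therefore phi_{22} = 0.4751.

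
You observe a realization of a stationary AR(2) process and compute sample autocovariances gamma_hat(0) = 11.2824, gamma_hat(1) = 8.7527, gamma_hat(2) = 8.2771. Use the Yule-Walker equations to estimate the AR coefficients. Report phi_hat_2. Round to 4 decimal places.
\hat\phi_{2} = 0.3310

The Yule-Walker equations for an AR(p) process read, in matrix form,
  Gamma_p phi = r_p,   with   (Gamma_p)_{ij} = gamma(|i - j|),
                       (r_p)_i = gamma(i),   i,j = 1..p.
Substitute the sample gammas (Toeplitz matrix and right-hand side of size 2):
  Gamma_p = [[11.2824, 8.7527], [8.7527, 11.2824]]
  r_p     = [8.7527, 8.2771]
Written out:
  11.2824 phi_1 + 8.7527 phi_2 = 8.7527
  8.7527 phi_1 + 11.2824 phi_2 = 8.2771
Solve by Cramer's rule:
  det = gamma(0)^2 - gamma(1)^2 = (11.2824)^2 - (8.7527)^2 = 127.29254976 - 76.60975729 = 50.68279247
  phi_hat_1 = [gamma(1) gamma(0) - gamma(1) gamma(2)] / det = [(8.7527)(11.2824) - (8.7527)(8.2771)] / 50.68279247 = 26.30448931 / 50.68279247 = 0.519
  phi_hat_2 = [gamma(0) gamma(2) - gamma(1)^2] / det = [(11.2824)(8.2771) - (8.7527)^2] / 50.68279247 = 16.77579575 / 50.68279247 = 0.331
So phi_hat = [0.5190, 0.3310].
Therefore phi_hat_2 = 0.3310.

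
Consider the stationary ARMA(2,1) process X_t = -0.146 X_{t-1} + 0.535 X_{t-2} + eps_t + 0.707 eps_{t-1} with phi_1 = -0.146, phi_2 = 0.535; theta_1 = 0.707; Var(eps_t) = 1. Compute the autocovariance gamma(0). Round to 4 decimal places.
\gamma(0) = 1.6411

Multiply the model equation by X_{t-k} and take expectations. With theta_0 = psi_0 = 1 and psi_j the MA(infinity) weights, this gives
  gamma(k) - sum_i phi_i gamma(k-i) = c_k,
  c_k = sigma^2 * sum_{j=k..q} theta_j psi_{j-k}   (c_k = 0 for k > q),
using gamma(-m) = gamma(m).
psi-weights needed (psi_j = theta_j + sum_i phi_i psi_{j-i}):
  psi_1 = theta_1 + phi_1 = 0.707 + (-0.146) = 0.561
Right-hand sides:
  c_0 = sigma^2 (1 + theta_1 psi_1) = 1 * (1 + (0.707)(0.561)) = 1 * 1.396627 = 1.396627
  c_1 = sigma^2 theta_1 = 1 * (0.707) = 0.707
  c_2 = 0
Equations for k = 0, 1, 2 (AR order 2, c_2 = 0):
  (E0) gamma(0) = phi_1 gamma(1) + phi_2 gamma(2) + c_0
  (E1) gamma(1) = phi_1 gamma(0) + phi_2 gamma(1) + c_1
  (E2) gamma(2) = phi_1 gamma(1) + phi_2 gamma(0)
From (E1): gamma(1) = A gamma(0) + B with
  A = phi_1 / (1 - phi_2) = -0.146 / 0.465 = -0.313978,   B = c_1 / (1 - phi_2) = 0.707 / 0.465 = 1.52043.
Insert (E2) into (E0): gamma(0) (1 - phi_2^2) = phi_1 (1 + phi_2) gamma(1) + c_0.
  phi_1 (1 + phi_2) = (-0.146)(1.535) = -0.22411,   1 - phi_2^2 = 0.713775.
Replace gamma(1) by A gamma(0) + B and collect gamma(0):
  gamma(0) [0.713775 - (-0.22411)(-0.313978)] = (-0.22411)(1.52043) + 1.396627
  gamma(0) * 0.643409 = 1.055883
  gamma(0) = 1.055883 / 0.643409 = 1.641076.
Therefore gamma(0) = 1.6411 (to 4 decimal places).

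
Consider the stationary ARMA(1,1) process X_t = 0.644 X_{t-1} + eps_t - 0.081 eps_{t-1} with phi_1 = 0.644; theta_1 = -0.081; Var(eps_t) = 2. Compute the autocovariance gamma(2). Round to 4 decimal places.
\gamma(2) = 1.1744

Multiply the model equation by X_{t-k} and take expectations. With theta_0 = psi_0 = 1 and psi_j the MA(infinity) weights, this gives
  gamma(k) - sum_i phi_i gamma(k-i) = c_k,
  c_k = sigma^2 * sum_{j=k..q} theta_j psi_{j-k}   (c_k = 0 for k > q),
using gamma(-m) = gamma(m).
psi-weights needed (psi_j = theta_j + sum_i phi_i psi_{j-i}):
  psi_1 = theta_1 + phi_1 = -0.081 + (0.644) = 0.563
Right-hand sides:
  c_0 = sigma^2 (1 + theta_1 psi_1) = 2 * (1 + (-0.081)(0.563)) = 2 * 0.954397 = 1.908794
  c_1 = sigma^2 theta_1 = 2 * (-0.081) = -0.162
  c_2 = 0
Equations for k = 0 and k = 1 (AR order 1):
  gamma(0) = phi_1 gamma(1) + c_0
  gamma(1) = phi_1 gamma(0) + c_1
Substituting the second into the first: gamma(0) (1 - phi_1^2) = c_0 + phi_1 c_1, so
  gamma(0) = (c_0 + phi_1 c_1) / (1 - phi_1^2) = (1.908794 + (0.644)(-0.162)) / (1 - (0.644)^2) = 1.804466 / 0.585264 = 3.083166.
  gamma(1) = phi_1 gamma(0) + c_1 = (0.644)(3.083166) + (-0.162) = 1.823559.
For k = 2 (> q): gamma(2) = phi_1 gamma(1) = (0.644)(1.823559) = 1.174372.
Therefore gamma(2) = 1.1744 (to 4 decimal places).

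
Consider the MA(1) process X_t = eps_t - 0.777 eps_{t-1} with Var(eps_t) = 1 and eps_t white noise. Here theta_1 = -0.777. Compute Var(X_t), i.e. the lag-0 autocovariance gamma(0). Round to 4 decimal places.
\gamma(0) = 1.6037

For an MA(q) process X_t = eps_t + sum_i theta_i eps_{t-i} with
Var(eps_t) = sigma^2, the variance is
  gamma(0) = sigma^2 * (1 + sum_i theta_i^2).
  sum_i theta_i^2 = (-0.777)^2 = 0.603729.
  gamma(0) = 1 * (1 + 0.603729) = 1 * 1.603729 = 1.603729, which rounds to 1.6037.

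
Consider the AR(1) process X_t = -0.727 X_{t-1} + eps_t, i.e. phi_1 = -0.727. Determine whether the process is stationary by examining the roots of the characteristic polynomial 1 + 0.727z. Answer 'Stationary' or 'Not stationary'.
\text{Stationary}

The AR(p) characteristic polynomial is P(z) = 1 + 0.727z.
Stationarity requires all roots to lie outside the unit circle, i.e. |z| > 1 for every root.
This is linear in z: 1 + (0.727) z = 0  =>  z = -1/(0.727) = -1.375516,  |z| = 1.375516.
Moduli of all roots: 1.3755.
All moduli strictly greater than 1? Yes.
Verdict: Stationary.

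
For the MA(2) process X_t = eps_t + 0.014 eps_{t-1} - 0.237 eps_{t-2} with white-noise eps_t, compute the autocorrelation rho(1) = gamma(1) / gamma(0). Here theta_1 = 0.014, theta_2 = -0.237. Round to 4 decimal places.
\rho(1) = 0.0101

For an MA(q) process with theta_0 = 1, the autocovariance is
  gamma(k) = sigma^2 * sum_{i=0..q-k} theta_i * theta_{i+k},
and rho(k) = gamma(k) / gamma(0). Sigma^2 cancels.
  numerator   = (1)*(0.014) + (0.014)*(-0.237) = 0.010682.
  denominator = (1)^2 + (0.014)^2 + (-0.237)^2 = 1.056365.
  rho(1) = 0.010682 / 1.056365 = 0.0101.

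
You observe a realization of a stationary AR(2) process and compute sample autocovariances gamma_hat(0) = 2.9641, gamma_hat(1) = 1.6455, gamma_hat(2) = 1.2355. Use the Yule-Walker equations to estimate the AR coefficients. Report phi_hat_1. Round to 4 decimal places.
\hat\phi_{1} = 0.4680

The Yule-Walker equations for an AR(p) process read, in matrix form,
  Gamma_p phi = r_p,   with   (Gamma_p)_{ij} = gamma(|i - j|),
                       (r_p)_i = gamma(i),   i,j = 1..p.
Substitute the sample gammas (Toeplitz matrix and right-hand side of size 2):
  Gamma_p = [[2.9641, 1.6455], [1.6455, 2.9641]]
  r_p     = [1.6455, 1.2355]
Written out:
  2.9641 phi_1 + 1.6455 phi_2 = 1.6455
  1.6455 phi_1 + 2.9641 phi_2 = 1.2355
Solve by Cramer's rule:
  det = gamma(0)^2 - gamma(1)^2 = (2.9641)^2 - (1.6455)^2 = 8.78588881 - 2.70767025 = 6.07821856
  phi_hat_1 = [gamma(1) gamma(0) - gamma(1) gamma(2)] / det = [(1.6455)(2.9641) - (1.6455)(1.2355)] / 6.07821856 = 2.8444113 / 6.07821856 = 0.468
  phi_hat_2 = [gamma(0) gamma(2) - gamma(1)^2] / det = [(2.9641)(1.2355) - (1.6455)^2] / 6.07821856 = 0.9544753 / 6.07821856 = 0.157
So phi_hat = [0.4680, 0.1570].
Therefore phi_hat_1 = 0.4680.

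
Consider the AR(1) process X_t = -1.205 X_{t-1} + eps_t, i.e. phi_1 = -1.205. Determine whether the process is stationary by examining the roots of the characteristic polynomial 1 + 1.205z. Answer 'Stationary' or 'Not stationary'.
\text{Not stationary}

The AR(p) characteristic polynomial is P(z) = 1 + 1.205z.
Stationarity requires all roots to lie outside the unit circle, i.e. |z| > 1 for every root.
This is linear in z: 1 + (1.205) z = 0  =>  z = -1/(1.205) = -0.829876,  |z| = 0.829876.
Moduli of all roots: 0.8299.
All moduli strictly greater than 1? No.
Verdict: Not stationary.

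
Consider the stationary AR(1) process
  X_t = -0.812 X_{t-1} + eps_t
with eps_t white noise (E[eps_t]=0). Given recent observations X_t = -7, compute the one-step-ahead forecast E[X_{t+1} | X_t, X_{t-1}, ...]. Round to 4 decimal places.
E[X_{t+1} \mid \mathcal F_t] = 5.6840

For an AR(p) model X_t = c + sum_i phi_i X_{t-i} + eps_t, the
one-step-ahead conditional mean is
  E[X_{t+1} | X_t, ...] = c + sum_i phi_i X_{t+1-i}.
Substitute known values:
  E[X_{t+1} | ...] = (-0.812) * (-7)
                   = 5.6840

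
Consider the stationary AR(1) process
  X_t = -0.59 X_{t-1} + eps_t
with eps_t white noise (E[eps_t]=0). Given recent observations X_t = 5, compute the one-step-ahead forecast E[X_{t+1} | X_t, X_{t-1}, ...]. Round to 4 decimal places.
E[X_{t+1} \mid \mathcal F_t] = -2.9500

For an AR(p) model X_t = c + sum_i phi_i X_{t-i} + eps_t, the
one-step-ahead conditional mean is
  E[X_{t+1} | X_t, ...] = c + sum_i phi_i X_{t+1-i}.
Substitute known values:
  E[X_{t+1} | ...] = (-0.59) * (5)
                   = -2.9500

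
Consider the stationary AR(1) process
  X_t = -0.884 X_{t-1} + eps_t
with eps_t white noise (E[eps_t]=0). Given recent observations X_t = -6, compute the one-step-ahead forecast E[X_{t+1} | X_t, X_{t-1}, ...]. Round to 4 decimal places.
E[X_{t+1} \mid \mathcal F_t] = 5.3040

For an AR(p) model X_t = c + sum_i phi_i X_{t-i} + eps_t, the
one-step-ahead conditional mean is
  E[X_{t+1} | X_t, ...] = c + sum_i phi_i X_{t+1-i}.
Substitute known values:
  E[X_{t+1} | ...] = (-0.884) * (-6)
                   = 5.3040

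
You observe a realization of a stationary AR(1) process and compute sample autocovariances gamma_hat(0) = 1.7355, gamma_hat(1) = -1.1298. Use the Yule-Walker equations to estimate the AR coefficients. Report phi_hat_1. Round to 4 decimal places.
\hat\phi_{1} = -0.6510

The Yule-Walker equations for an AR(p) process read, in matrix form,
  Gamma_p phi = r_p,   with   (Gamma_p)_{ij} = gamma(|i - j|),
                       (r_p)_i = gamma(i),   i,j = 1..p.
Substitute the sample gammas (Toeplitz matrix and right-hand side of size 1):
  Gamma_p = [[1.7355]]
  r_p     = [-1.1298]
With p = 1 this is the single equation gamma(0) phi_1 = gamma(1):
  phi_hat_1 = gamma(1) / gamma(0) = -1.1298 / 1.7355 = -0.6510.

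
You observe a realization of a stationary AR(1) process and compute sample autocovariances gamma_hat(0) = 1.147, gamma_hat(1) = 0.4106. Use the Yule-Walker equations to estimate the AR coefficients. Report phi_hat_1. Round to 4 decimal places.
\hat\phi_{1} = 0.3580

The Yule-Walker equations for an AR(p) process read, in matrix form,
  Gamma_p phi = r_p,   with   (Gamma_p)_{ij} = gamma(|i - j|),
                       (r_p)_i = gamma(i),   i,j = 1..p.
Substitute the sample gammas (Toeplitz matrix and right-hand side of size 1):
  Gamma_p = [[1.147]]
  r_p     = [0.4106]
With p = 1 this is the single equation gamma(0) phi_1 = gamma(1):
  phi_hat_1 = gamma(1) / gamma(0) = 0.4106 / 1.147 = 0.3580.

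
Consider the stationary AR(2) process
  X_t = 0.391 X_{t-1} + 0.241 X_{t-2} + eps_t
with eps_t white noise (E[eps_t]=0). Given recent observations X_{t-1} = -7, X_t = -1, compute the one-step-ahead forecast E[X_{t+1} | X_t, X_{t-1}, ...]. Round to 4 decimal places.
E[X_{t+1} \mid \mathcal F_t] = -2.0780

For an AR(p) model X_t = c + sum_i phi_i X_{t-i} + eps_t, the
one-step-ahead conditional mean is
  E[X_{t+1} | X_t, ...] = c + sum_i phi_i X_{t+1-i}.
Substitute known values:
  E[X_{t+1} | ...] = (0.391) * (-1) + (0.241) * (-7)
                   = -2.0780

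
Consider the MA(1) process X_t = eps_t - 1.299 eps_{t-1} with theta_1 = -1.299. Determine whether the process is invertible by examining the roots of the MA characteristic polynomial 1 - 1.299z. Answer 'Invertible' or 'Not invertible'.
\text{Not invertible}

The MA(q) characteristic polynomial is P(z) = 1 - 1.299z.
Invertibility requires all roots to lie outside the unit circle, i.e. |z| > 1 for every root.
This is linear in z: 1 + (-1.299) z = 0  =>  z = -1/(-1.299) = 0.769823,  |z| = 0.769823.
Moduli of all roots: 0.7698.
All moduli strictly greater than 1? No.
Verdict: Not invertible.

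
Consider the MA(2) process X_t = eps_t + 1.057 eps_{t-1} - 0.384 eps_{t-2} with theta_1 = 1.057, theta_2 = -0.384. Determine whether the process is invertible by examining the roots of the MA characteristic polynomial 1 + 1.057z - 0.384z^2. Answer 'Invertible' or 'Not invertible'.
\text{Not invertible}

The MA(q) characteristic polynomial is P(z) = 1 + 1.057z - 0.384z^2.
Invertibility requires all roots to lie outside the unit circle, i.e. |z| > 1 for every root.
Set 1 + (1.057) z + (-0.384) z^2 = 0, i.e. a z^2 + b z + c = 0 with a = -0.384, b = 1.057, c = 1.
Discriminant D = b^2 - 4ac = (1.057)^2 - 4*(-0.384)*1 = 1.117249 - (-1.536) = 2.653249.
D >= 0, so the roots are real: z = (-b +/- sqrt(D)) / (2a) = (-1.057 +/- 1.62888) / (-0.768).
  z_1 = (-1.057 + 1.62888) / (-0.768) = -0.7446,   |z_1| = 0.7446.
  z_2 = (-1.057 - 1.62888) / (-0.768) = 3.4972,   |z_2| = 3.4972.
Moduli of all roots: 0.7446, 3.4972.
All moduli strictly greater than 1? No.
Verdict: Not invertible.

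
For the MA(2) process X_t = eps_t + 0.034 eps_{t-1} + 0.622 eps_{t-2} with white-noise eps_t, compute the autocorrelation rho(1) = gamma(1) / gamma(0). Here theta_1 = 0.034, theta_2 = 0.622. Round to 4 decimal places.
\rho(1) = 0.0397

For an MA(q) process with theta_0 = 1, the autocovariance is
  gamma(k) = sigma^2 * sum_{i=0..q-k} theta_i * theta_{i+k},
and rho(k) = gamma(k) / gamma(0). Sigma^2 cancels.
  numerator   = (1)*(0.034) + (0.034)*(0.622) = 0.055148.
  denominator = (1)^2 + (0.034)^2 + (0.622)^2 = 1.38804.
  rho(1) = 0.055148 / 1.38804 = 0.0397.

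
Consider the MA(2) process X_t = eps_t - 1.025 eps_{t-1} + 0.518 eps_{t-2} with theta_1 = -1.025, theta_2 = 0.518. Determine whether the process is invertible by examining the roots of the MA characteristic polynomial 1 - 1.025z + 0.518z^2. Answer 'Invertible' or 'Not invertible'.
\text{Invertible}

The MA(q) characteristic polynomial is P(z) = 1 - 1.025z + 0.518z^2.
Invertibility requires all roots to lie outside the unit circle, i.e. |z| > 1 for every root.
Set 1 + (-1.025) z + (0.518) z^2 = 0, i.e. a z^2 + b z + c = 0 with a = 0.518, b = -1.025, c = 1.
Discriminant D = b^2 - 4ac = (-1.025)^2 - 4*(0.518)*1 = 1.050625 - (2.072) = -1.021375.
D < 0, so the roots are the complex-conjugate pair z = (-b +/- i sqrt(-D)) / (2a) = 0.9894 +/- 0.9755i.
For a conjugate pair |z|^2 = z * conj(z) = (product of roots) = c/a = 1/(0.518) = 1.930502, so |z| = sqrt(1.930502) = 1.3894 for both roots.
Moduli of all roots: 1.3894, 1.3894.
All moduli strictly greater than 1? Yes.
Verdict: Invertible.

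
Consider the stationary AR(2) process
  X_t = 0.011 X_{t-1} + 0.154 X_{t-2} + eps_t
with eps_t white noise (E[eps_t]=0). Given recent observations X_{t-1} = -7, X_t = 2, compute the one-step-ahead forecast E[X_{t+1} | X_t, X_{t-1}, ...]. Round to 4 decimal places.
E[X_{t+1} \mid \mathcal F_t] = -1.0560

For an AR(p) model X_t = c + sum_i phi_i X_{t-i} + eps_t, the
one-step-ahead conditional mean is
  E[X_{t+1} | X_t, ...] = c + sum_i phi_i X_{t+1-i}.
Substitute known values:
  E[X_{t+1} | ...] = (0.011) * (2) + (0.154) * (-7)
                   = -1.0560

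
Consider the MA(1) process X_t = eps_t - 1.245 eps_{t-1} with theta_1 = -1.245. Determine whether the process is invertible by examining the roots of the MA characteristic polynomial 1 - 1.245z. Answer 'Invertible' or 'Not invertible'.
\text{Not invertible}

The MA(q) characteristic polynomial is P(z) = 1 - 1.245z.
Invertibility requires all roots to lie outside the unit circle, i.e. |z| > 1 for every root.
This is linear in z: 1 + (-1.245) z = 0  =>  z = -1/(-1.245) = 0.803213,  |z| = 0.803213.
Moduli of all roots: 0.8032.
All moduli strictly greater than 1? No.
Verdict: Not invertible.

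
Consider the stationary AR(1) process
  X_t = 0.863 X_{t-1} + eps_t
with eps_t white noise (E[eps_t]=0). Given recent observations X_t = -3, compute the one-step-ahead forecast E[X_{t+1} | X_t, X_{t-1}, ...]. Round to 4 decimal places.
E[X_{t+1} \mid \mathcal F_t] = -2.5890

For an AR(p) model X_t = c + sum_i phi_i X_{t-i} + eps_t, the
one-step-ahead conditional mean is
  E[X_{t+1} | X_t, ...] = c + sum_i phi_i X_{t+1-i}.
Substitute known values:
  E[X_{t+1} | ...] = (0.863) * (-3)
                   = -2.5890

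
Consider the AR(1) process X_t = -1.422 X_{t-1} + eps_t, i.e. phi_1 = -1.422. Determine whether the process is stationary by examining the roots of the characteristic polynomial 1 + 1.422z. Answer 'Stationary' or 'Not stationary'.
\text{Not stationary}

The AR(p) characteristic polynomial is P(z) = 1 + 1.422z.
Stationarity requires all roots to lie outside the unit circle, i.e. |z| > 1 for every root.
This is linear in z: 1 + (1.422) z = 0  =>  z = -1/(1.422) = -0.703235,  |z| = 0.703235.
Moduli of all roots: 0.7032.
All moduli strictly greater than 1? No.
Verdict: Not stationary.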